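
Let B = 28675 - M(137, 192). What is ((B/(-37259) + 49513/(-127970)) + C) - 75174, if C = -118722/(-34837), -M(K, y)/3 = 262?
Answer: -186363168201270547/2479164305530 ≈ -75172.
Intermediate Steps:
M(K, y) = -786 (M(K, y) = -3*262 = -786)
C = 118722/34837 (C = -118722*(-1/34837) = 118722/34837 ≈ 3.4079)
B = 29461 (B = 28675 - 1*(-786) = 28675 + 786 = 29461)
((B/(-37259) + 49513/(-127970)) + C) - 75174 = ((29461/(-37259) + 49513/(-127970)) + 118722/34837) - 75174 = ((29461*(-1/37259) + 49513*(-1/127970)) + 118722/34837) - 75174 = ((-29461/37259 - 739/1910) + 118722/34837) - 75174 = (-83804911/71164690 + 118722/34837) - 75174 = 5529302641673/2479164305530 - 75174 = -186363168201270547/2479164305530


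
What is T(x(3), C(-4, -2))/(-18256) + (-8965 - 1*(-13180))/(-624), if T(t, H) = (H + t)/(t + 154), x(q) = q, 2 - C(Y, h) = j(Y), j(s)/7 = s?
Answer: -125843957/18630248 ≈ -6.7548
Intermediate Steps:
j(s) = 7*s
C(Y, h) = 2 - 7*Y
T(t, H) = (H + t)/(154 + t)
T(x(3), C(-4, -2))/(-18256) + (-8965 - 1*(-13180))/(-624) = (((2 - 7*(-4)) + 3)/(154 + 3))/(-18256) + (-8965 - 1*(-13180))/(-624) = (((2 + 28) + 3)/157)*(-1/18256) + (-8965 + 13180)*(-1/624) = ((30 + 3)/157)*(-1/18256) + 4215*(-1/624) = ((1/157)*33)*(-1/18256) - 1405/208 = (33/157)*(-1/18256) - 1405/208 = -33/2866192 - 1405/208 = -125843957/18630248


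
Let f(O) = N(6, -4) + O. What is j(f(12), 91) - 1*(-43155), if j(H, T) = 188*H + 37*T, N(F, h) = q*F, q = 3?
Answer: 52162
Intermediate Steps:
N(F, h) = 3*F
f(O) = 18 + O (f(O) = 3*6 + O = 18 + O)
j(H, T) = 37*T + 188*H
j(f(12), 91) - 1*(-43155) = (37*91 + 188*(18 + 12)) - 1*(-43155) = (3367 + 188*30) + 43155 = (3367 + 5640) + 43155 = 9007 + 43155 = 52162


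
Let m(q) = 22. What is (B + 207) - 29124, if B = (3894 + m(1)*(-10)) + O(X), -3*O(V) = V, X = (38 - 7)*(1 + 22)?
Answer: -76442/3 ≈ -25481.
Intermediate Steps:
X = 713 (X = 31*23 = 713)
O(V) = -V/3
B = 10309/3 (B = (3894 + 22*(-10)) - ⅓*713 = (3894 - 220) - 713/3 = 3674 - 713/3 = 10309/3 ≈ 3436.3)
(B + 207) - 29124 = (10309/3 + 207) - 29124 = 10930/3 - 29124 = -76442/3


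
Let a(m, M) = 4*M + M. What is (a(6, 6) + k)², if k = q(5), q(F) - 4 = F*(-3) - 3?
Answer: 256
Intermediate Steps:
a(m, M) = 5*M
q(F) = 1 - 3*F (q(F) = 4 + (F*(-3) - 3) = 4 + (-3*F - 3) = 4 + (-3 - 3*F) = 1 - 3*F)
k = -14 (k = 1 - 3*5 = 1 - 15 = -14)
(a(6, 6) + k)² = (5*6 - 14)² = (30 - 14)² = 16² = 256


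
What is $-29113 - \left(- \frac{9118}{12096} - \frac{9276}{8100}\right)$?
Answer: $- \frac{489066497}{16800} \approx -29111.0$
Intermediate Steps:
$-29113 - \left(- \frac{9118}{12096} - \frac{9276}{8100}\right) = -29113 - \left(\left(-9118\right) \frac{1}{12096} - \frac{773}{675}\right) = -29113 - \left(- \frac{4559}{6048} - \frac{773}{675}\right) = -29113 - - \frac{31903}{16800} = -29113 + \frac{31903}{16800} = - \frac{489066497}{16800}$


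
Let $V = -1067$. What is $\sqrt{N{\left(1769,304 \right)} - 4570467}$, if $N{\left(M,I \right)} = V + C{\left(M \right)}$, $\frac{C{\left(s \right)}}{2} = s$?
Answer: $2 i \sqrt{1141999} \approx 2137.3 i$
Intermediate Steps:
$C{\left(s \right)} = 2 s$
$N{\left(M,I \right)} = -1067 + 2 M$
$\sqrt{N{\left(1769,304 \right)} - 4570467} = \sqrt{\left(-1067 + 2 \cdot 1769\right) - 4570467} = \sqrt{\left(-1067 + 3538\right) - 4570467} = \sqrt{2471 - 4570467} = \sqrt{-4567996} = 2 i \sqrt{1141999}$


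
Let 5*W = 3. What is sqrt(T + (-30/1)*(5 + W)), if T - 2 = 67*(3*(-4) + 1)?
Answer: I*sqrt(903) ≈ 30.05*I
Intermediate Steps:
W = 3/5 (W = (1/5)*3 = 3/5 ≈ 0.60000)
T = -735 (T = 2 + 67*(3*(-4) + 1) = 2 + 67*(-12 + 1) = 2 + 67*(-11) = 2 - 737 = -735)
sqrt(T + (-30/1)*(5 + W)) = sqrt(-735 + (-30/1)*(5 + 3/5)) = sqrt(-735 - 30*1*(28/5)) = sqrt(-735 - 30*28/5) = sqrt(-735 - 168) = sqrt(-903) = I*sqrt(903)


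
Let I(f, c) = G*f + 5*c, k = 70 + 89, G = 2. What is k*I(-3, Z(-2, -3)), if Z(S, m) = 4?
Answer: 2226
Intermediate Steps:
k = 159
I(f, c) = 2*f + 5*c
k*I(-3, Z(-2, -3)) = 159*(2*(-3) + 5*4) = 159*(-6 + 20) = 159*14 = 2226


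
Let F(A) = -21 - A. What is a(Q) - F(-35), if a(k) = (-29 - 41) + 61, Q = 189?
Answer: -23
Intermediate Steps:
a(k) = -9 (a(k) = -70 + 61 = -9)
a(Q) - F(-35) = -9 - (-21 - 1*(-35)) = -9 - (-21 + 35) = -9 - 1*14 = -9 - 14 = -23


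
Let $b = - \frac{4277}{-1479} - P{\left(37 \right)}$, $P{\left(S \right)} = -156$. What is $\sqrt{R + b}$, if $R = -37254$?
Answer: $\frac{i \sqrt{81143360535}}{1479} \approx 192.6 i$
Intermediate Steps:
$b = \frac{235001}{1479}$ ($b = - \frac{4277}{-1479} - -156 = \left(-4277\right) \left(- \frac{1}{1479}\right) + 156 = \frac{4277}{1479} + 156 = \frac{235001}{1479} \approx 158.89$)
$\sqrt{R + b} = \sqrt{-37254 + \frac{235001}{1479}} = \sqrt{- \frac{54863665}{1479}} = \frac{i \sqrt{81143360535}}{1479}$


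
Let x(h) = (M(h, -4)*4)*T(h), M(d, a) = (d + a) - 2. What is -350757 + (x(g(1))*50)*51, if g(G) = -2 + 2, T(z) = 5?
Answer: -656757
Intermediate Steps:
g(G) = 0
M(d, a) = -2 + a + d (M(d, a) = (a + d) - 2 = -2 + a + d)
x(h) = -120 + 20*h (x(h) = ((-2 - 4 + h)*4)*5 = ((-6 + h)*4)*5 = (-24 + 4*h)*5 = -120 + 20*h)
-350757 + (x(g(1))*50)*51 = -350757 + ((-120 + 20*0)*50)*51 = -350757 + ((-120 + 0)*50)*51 = -350757 - 120*50*51 = -350757 - 6000*51 = -350757 - 306000 = -656757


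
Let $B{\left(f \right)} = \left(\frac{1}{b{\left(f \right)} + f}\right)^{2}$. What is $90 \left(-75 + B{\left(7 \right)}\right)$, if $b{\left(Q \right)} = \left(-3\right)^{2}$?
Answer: $- \frac{863955}{128} \approx -6749.6$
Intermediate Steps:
$b{\left(Q \right)} = 9$
$B{\left(f \right)} = \frac{1}{\left(9 + f\right)^{2}}$ ($B{\left(f \right)} = \left(\frac{1}{9 + f}\right)^{2} = \frac{1}{\left(9 + f\right)^{2}}$)
$90 \left(-75 + B{\left(7 \right)}\right) = 90 \left(-75 + \frac{1}{\left(9 + 7\right)^{2}}\right) = 90 \left(-75 + \frac{1}{256}\right) = 90 \left(- \frac{19199}{256}\right) = - \frac{863955}{128}$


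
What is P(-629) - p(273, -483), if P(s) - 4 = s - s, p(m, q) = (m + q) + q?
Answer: 697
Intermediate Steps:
p(m, q) = m + 2*q
P(s) = 4 (P(s) = 4 + (s - s) = 4 + 0 = 4)
P(-629) - p(273, -483) = 4 - (273 + 2*(-483)) = 4 - (273 - 966) = 4 - 1*(-693) = 4 + 693 = 697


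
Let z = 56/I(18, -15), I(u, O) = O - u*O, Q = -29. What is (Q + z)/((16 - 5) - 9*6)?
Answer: 7339/10965 ≈ 0.66931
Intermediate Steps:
I(u, O) = O - O*u
z = 56/255 (z = 56/((-15*(1 - 1*18))) = 56/((-15*(1 - 18))) = 56/((-15*(-17))) = 56/255 ≈ 0.21961)
(Q + z)/((16 - 5) - 9*6) = (-29 + 56/255)/((16 - 5) - 9*6) = -7339/(255*(11 - 54)) = -7339/255/(-43) = -7339/255*(-1/43) = 7339/10965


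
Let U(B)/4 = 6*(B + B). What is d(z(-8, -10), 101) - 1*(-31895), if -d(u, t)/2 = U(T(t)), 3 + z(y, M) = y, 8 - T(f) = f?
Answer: 40823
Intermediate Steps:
T(f) = 8 - f
z(y, M) = -3 + y
U(B) = 48*B (U(B) = 4*(6*(B + B)) = 4*(6*(2*B)) = 4*(12*B) = 48*B)
d(u, t) = -768 + 96*t (d(u, t) = -96*(8 - t) = -2*(384 - 48*t) = -768 + 96*t)
d(z(-8, -10), 101) - 1*(-31895) = (-768 + 96*101) - 1*(-31895) = (-768 + 9696) + 31895 = 8928 + 31895 = 40823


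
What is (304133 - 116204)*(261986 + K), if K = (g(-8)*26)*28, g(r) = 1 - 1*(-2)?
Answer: 49645203930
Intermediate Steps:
g(r) = 3 (g(r) = 1 + 2 = 3)
K = 2184 (K = (3*26)*28 = 78*28 = 2184)
(304133 - 116204)*(261986 + K) = (304133 - 116204)*(261986 + 2184) = 187929*264170 = 49645203930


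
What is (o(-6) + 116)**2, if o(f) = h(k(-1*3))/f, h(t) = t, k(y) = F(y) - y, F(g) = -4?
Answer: 485809/36 ≈ 13495.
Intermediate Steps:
k(y) = -4 - y
o(f) = -1/f (o(f) = (-4 - (-1)*3)/f = (-4 - 1*(-3))/f = (-4 + 3)/f = -1/f)
(o(-6) + 116)**2 = (-1/(-6) + 116)**2 = (-1*(-1/6) + 116)**2 = (1/6 + 116)**2 = (697/6)**2 = 485809/36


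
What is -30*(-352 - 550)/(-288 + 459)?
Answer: 9020/57 ≈ 158.25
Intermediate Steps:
-30*(-352 - 550)/(-288 + 459) = -(-27060)/171 = -30*(-902/171) = 9020/57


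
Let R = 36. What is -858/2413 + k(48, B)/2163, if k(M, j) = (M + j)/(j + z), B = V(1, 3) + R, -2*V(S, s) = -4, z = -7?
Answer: -57323956/161798889 ≈ -0.35429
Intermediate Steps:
V(S, s) = 2 (V(S, s) = -½*(-4) = 2)
B = 38 (B = 2 + 36 = 38)
k(M, j) = (M + j)/(-7 + j) (k(M, j) = (M + j)/(j - 7) = (M + j)/(-7 + j))
-858/2413 + k(48, B)/2163 = -858/2413 + ((48 + 38)/(-7 + 38))/2163 = -858*1/2413 + (86/31)*(1/2163) = -858/2413 + ((1/31)*86)*(1/2163) = -858/2413 + (86/31)*(1/2163) = -858/2413 + 86/67053 = -57323956/161798889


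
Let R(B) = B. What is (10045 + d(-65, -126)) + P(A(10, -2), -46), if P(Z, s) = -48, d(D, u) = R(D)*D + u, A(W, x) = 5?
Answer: 14096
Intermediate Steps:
d(D, u) = u + D**2 (d(D, u) = D*D + u = D**2 + u = u + D**2)
(10045 + d(-65, -126)) + P(A(10, -2), -46) = (10045 + (-126 + (-65)**2)) - 48 = (10045 + (-126 + 4225)) - 48 = (10045 + 4099) - 48 = 14144 - 48 = 14096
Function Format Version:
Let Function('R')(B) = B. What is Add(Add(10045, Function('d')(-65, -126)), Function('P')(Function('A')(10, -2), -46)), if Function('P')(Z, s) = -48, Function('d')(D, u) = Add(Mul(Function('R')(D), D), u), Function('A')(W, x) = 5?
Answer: 14096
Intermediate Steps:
Function('d')(D, u) = Add(u, Pow(D, 2)) (Function('d')(D, u) = Add(Mul(D, D), u) = Add(Pow(D, 2), u) = Add(u, Pow(D, 2)))
Add(Add(10045, Function('d')(-65, -126)), Function('P')(Function('A')(10, -2), -46)) = Add(Add(10045, Add(-126, Pow(-65, 2))), -48) = Add(Add(10045, Add(-126, 4225)), -48) = Add(Add(10045, 4099), -48) = Add(14144, -48) = 14096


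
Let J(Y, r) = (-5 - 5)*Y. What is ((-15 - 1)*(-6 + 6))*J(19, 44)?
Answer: 0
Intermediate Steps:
J(Y, r) = -10*Y
((-15 - 1)*(-6 + 6))*J(19, 44) = ((-15 - 1)*(-6 + 6))*(-10*19) = -16*0*(-190) = 0*(-190) = 0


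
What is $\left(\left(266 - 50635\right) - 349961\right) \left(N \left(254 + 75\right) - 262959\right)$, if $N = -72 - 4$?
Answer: $115280227790$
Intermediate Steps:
$N = -76$ ($N = -72 - 4 = -76$)
$\left(\left(266 - 50635\right) - 349961\right) \left(N \left(254 + 75\right) - 262959\right) = \left(\left(266 - 50635\right) - 349961\right) \left(- 76 \left(254 + 75\right) - 262959\right) = \left(\left(266 - 50635\right) - 349961\right) \left(\left(-76\right) 329 - 262959\right) = \left(-50369 - 349961\right) \left(-25004 - 262959\right) = \left(-400330\right) \left(-287963\right) = 115280227790$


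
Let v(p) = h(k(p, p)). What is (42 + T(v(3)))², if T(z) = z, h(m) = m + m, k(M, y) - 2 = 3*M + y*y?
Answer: 6724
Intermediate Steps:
k(M, y) = 2 + y² + 3*M (k(M, y) = 2 + (3*M + y*y) = 2 + (3*M + y²) = 2 + (y² + 3*M) = 2 + y² + 3*M)
h(m) = 2*m
v(p) = 4 + 2*p² + 6*p (v(p) = 2*(2 + p² + 3*p) = 4 + 2*p² + 6*p)
(42 + T(v(3)))² = (42 + (4 + 2*3² + 6*3))² = (42 + (4 + 2*9 + 18))² = (42 + (4 + 18 + 18))² = (42 + 40)² = 82² = 6724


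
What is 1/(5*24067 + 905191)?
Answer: 1/1025526 ≈ 9.7511e-7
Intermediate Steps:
1/(5*24067 + 905191) = 1/(120335 + 905191) = 1/1025526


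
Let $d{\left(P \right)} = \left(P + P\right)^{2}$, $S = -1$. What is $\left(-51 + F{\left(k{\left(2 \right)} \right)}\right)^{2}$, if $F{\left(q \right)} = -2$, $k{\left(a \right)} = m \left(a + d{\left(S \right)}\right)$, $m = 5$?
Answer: $2809$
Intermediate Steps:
$d{\left(P \right)} = 4 P^{2}$ ($d{\left(P \right)} = \left(2 P\right)^{2} = 4 P^{2}$)
$k{\left(a \right)} = 20 + 5 a$ ($k{\left(a \right)} = 5 \left(a + 4 \left(-1\right)^{2}\right) = 5 \left(a + 4 \cdot 1\right) = 5 \left(a + 4\right) = 5 \left(4 + a\right) = 20 + 5 a$)
$\left(-51 + F{\left(k{\left(2 \right)} \right)}\right)^{2} = \left(-51 - 2\right)^{2} = \left(-53\right)^{2} = 2809$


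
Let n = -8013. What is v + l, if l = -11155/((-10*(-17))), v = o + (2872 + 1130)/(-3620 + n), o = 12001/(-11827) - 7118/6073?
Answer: -1935996324302959/28408514388662 ≈ -68.148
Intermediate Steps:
o = -157066659/71825371 (o = 12001*(-1/11827) - 7118*1/6073 = -12001/11827 - 7118/6073 = -157066659/71825371 ≈ -2.1868)
v = -2114601578889/835544540843 (v = -157066659/71825371 + (2872 + 1130)/(-3620 - 8013) = -157066659/71825371 + 4002/(-11633) = -157066659/71825371 + 4002*(-1/11633) = -157066659/71825371 - 4002/11633 = -2114601578889/835544540843 ≈ -2.5308)
l = -2231/34 (l = -11155/170 = -11155*1/170 = -2231/34 ≈ -65.618)
v + l = -2114601578889/835544540843 - 2231/34 = -1935996324302959/28408514388662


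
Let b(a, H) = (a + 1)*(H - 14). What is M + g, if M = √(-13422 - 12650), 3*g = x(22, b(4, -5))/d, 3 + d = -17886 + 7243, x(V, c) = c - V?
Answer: 39/10646 + 2*I*√6518 ≈ 0.0036633 + 161.47*I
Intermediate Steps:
b(a, H) = (1 + a)*(-14 + H)
d = -10646 (d = -3 + (-17886 + 7243) = -3 - 10643 = -10646)
g = 39/10646 (g = (((-14 - 5 - 14*4 - 5*4) - 1*22)/(-10646))/3 = (((-14 - 5 - 56 - 20) - 22)*(-1/10646))/3 = ((-95 - 22)*(-1/10646))/3 = (-117*(-1/10646))/3 = (⅓)*(117/10646) = 39/10646 ≈ 0.0036633)
M = 2*I*√6518 (M = √(-26072) = 2*I*√6518 ≈ 161.47*I)
M + g = 2*I*√6518 + 39/10646 = 39/10646 + 2*I*√6518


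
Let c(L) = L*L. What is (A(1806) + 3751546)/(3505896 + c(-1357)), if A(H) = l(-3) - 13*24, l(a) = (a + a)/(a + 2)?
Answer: 750248/1069469 ≈ 0.70151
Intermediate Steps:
c(L) = L**2
l(a) = 2*a/(2 + a) (l(a) = (2*a)/(2 + a) = 2*a/(2 + a))
A(H) = -306 (A(H) = 2*(-3)/(2 - 3) - 13*24 = 2*(-3)/(-1) - 312 = 2*(-3)*(-1) - 312 = 6 - 312 = -306)
(A(1806) + 3751546)/(3505896 + c(-1357)) = (-306 + 3751546)/(3505896 + (-1357)**2) = 3751240/(3505896 + 1841449) = 3751240/5347345 = 3751240*(1/5347345) = 750248/1069469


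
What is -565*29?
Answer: -16385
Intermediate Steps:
-565*29 = -1*16385 = -16385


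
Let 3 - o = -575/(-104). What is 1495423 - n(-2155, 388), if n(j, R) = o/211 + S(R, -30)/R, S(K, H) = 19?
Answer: 3183109465541/2128568 ≈ 1.4954e+6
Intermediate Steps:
o = -263/104 (o = 3 - (-575)/(-104) = 3 - (-575)*(-1)/104 = 3 - 1*575/104 = 3 - 575/104 = -263/104 ≈ -2.5288)
n(j, R) = -263/21944 + 19/R (n(j, R) = -263/104/211 + 19/R = -263/104*1/211 + 19/R = -263/21944 + 19/R)
1495423 - n(-2155, 388) = 1495423 - (-263/21944 + 19/388) = 1495423 - 1*78723/2128568 = 1495423 - 78723/2128568 = 3183109465541/2128568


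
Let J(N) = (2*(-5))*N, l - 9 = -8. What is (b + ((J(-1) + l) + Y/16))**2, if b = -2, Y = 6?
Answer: 5625/64 ≈ 87.891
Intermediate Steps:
l = 1 (l = 9 - 8 = 1)
J(N) = -10*N
(b + ((J(-1) + l) + Y/16))**2 = (-2 + ((-10*(-1) + 1) + 6/16))**2 = (-2 + ((10 + 1) + 6*(1/16)))**2 = (-2 + (11 + 3/8))**2 = (-2 + 91/8)**2 = (75/8)**2 = 5625/64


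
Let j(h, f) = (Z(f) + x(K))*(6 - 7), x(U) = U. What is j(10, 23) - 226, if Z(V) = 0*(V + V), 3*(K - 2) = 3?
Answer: -229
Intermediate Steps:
K = 3 (K = 2 + (1/3)*3 = 2 + 1 = 3)
Z(V) = 0 (Z(V) = 0*(2*V) = 0)
j(h, f) = -3 (j(h, f) = (0 + 3)*(6 - 7) = 3*(-1) = -3)
j(10, 23) - 226 = -3 - 226 = -229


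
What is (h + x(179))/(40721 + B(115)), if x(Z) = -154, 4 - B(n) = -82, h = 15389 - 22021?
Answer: -522/3139 ≈ -0.16630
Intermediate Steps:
h = -6632
B(n) = 86 (B(n) = 4 - 1*(-82) = 4 + 82 = 86)
(h + x(179))/(40721 + B(115)) = (-6632 - 154)/(40721 + 86) = -6786/40807 = -6786*1/40807 = -522/3139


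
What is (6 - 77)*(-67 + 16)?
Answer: 3621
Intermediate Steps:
(6 - 77)*(-67 + 16) = -71*(-51) = 3621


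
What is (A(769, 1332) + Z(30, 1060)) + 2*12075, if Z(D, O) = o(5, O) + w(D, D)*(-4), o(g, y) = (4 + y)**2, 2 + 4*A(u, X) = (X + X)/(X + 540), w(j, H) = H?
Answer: 120237089/104 ≈ 1.1561e+6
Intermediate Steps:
A(u, X) = -1/2 + X/(2*(540 + X)) (A(u, X) = -1/2 + ((X + X)/(X + 540))/4 = -1/2 + ((2*X)/(540 + X))/4 = -1/2 + (2*X/(540 + X))/4 = -1/2 + X/(2*(540 + X)))
Z(D, O) = (4 + O)**2 - 4*D (Z(D, O) = (4 + O)**2 + D*(-4) = (4 + O)**2 - 4*D)
(A(769, 1332) + Z(30, 1060)) + 2*12075 = (-270/(540 + 1332) + ((4 + 1060)**2 - 4*30)) + 2*12075 = (-270/1872 + (1064**2 - 120)) + 24150 = (-270*1/1872 + (1132096 - 120)) + 24150 = (-15/104 + 1131976) + 24150 = 117725489/104 + 24150 = 120237089/104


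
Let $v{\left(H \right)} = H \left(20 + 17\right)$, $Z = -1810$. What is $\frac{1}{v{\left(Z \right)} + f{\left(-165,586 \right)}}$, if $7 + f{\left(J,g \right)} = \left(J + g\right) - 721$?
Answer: $- \frac{1}{67277} \approx -1.4864 \cdot 10^{-5}$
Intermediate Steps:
$f{\left(J,g \right)} = -728 + J + g$ ($f{\left(J,g \right)} = -7 - \left(721 - J - g\right) = -7 + \left(-721 + J + g\right) = -728 + J + g$)
$v{\left(H \right)} = 37 H$ ($v{\left(H \right)} = H 37 = 37 H$)
$\frac{1}{v{\left(Z \right)} + f{\left(-165,586 \right)}} = \frac{1}{37 \left(-1810\right) - 307} = \frac{1}{-66970 - 307} = \frac{1}{-67277} = - \frac{1}{67277}$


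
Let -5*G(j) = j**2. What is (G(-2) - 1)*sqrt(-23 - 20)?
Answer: -9*I*sqrt(43)/5 ≈ -11.803*I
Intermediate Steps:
G(j) = -j**2/5
(G(-2) - 1)*sqrt(-23 - 20) = (-1/5*(-2)**2 - 1)*sqrt(-23 - 20) = (-1/5*4 - 1)*sqrt(-43) = (-4/5 - 1)*(I*sqrt(43)) = -9*I*sqrt(43)/5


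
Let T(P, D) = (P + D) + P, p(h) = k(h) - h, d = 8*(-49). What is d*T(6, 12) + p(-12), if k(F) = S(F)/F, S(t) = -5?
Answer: -112747/12 ≈ -9395.6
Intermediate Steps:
k(F) = -5/F
d = -392
p(h) = -h - 5/h (p(h) = -5/h - h = -h - 5/h)
T(P, D) = D + 2*P (T(P, D) = (D + P) + P = D + 2*P)
d*T(6, 12) + p(-12) = -392*(12 + 2*6) + (-1*(-12) - 5/(-12)) = -392*(12 + 12) + (12 - 5*(-1/12)) = -392*24 + (12 + 5/12) = -9408 + 149/12 = -112747/12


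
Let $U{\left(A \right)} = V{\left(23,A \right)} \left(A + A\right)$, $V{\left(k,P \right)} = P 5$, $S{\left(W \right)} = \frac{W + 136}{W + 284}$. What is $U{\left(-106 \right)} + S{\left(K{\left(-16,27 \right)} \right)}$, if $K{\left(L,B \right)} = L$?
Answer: $\frac{7528150}{67} \approx 1.1236 \cdot 10^{5}$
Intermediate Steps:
$S{\left(W \right)} = \frac{136 + W}{284 + W}$
$V{\left(k,P \right)} = 5 P$
$U{\left(A \right)} = 10 A^{2}$ ($U{\left(A \right)} = 5 A \left(A + A\right) = 5 A 2 A = 10 A^{2}$)
$U{\left(-106 \right)} + S{\left(K{\left(-16,27 \right)} \right)} = 10 \left(-106\right)^{2} + \frac{136 - 16}{284 - 16} = 10 \cdot 11236 + \frac{1}{268} \cdot 120 = 112360 + \frac{1}{268} \cdot 120 = 112360 + \frac{30}{67} = \frac{7528150}{67}$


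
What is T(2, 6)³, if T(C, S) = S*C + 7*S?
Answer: 157464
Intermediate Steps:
T(C, S) = 7*S + C*S (T(C, S) = C*S + 7*S = 7*S + C*S)
T(2, 6)³ = (6*(7 + 2))³ = (6*9)³ = 54³ = 157464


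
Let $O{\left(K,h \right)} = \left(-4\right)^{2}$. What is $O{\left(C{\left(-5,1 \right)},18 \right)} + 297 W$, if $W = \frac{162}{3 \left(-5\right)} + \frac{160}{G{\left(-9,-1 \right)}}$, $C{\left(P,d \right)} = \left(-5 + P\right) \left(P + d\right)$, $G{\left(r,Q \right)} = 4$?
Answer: $\frac{43442}{5} \approx 8688.4$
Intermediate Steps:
$O{\left(K,h \right)} = 16$
$W = \frac{146}{5}$ ($W = \frac{162}{3 \left(-5\right)} + \frac{160}{4} = \frac{162}{-15} + 160 \cdot \frac{1}{4} = 162 \left(- \frac{1}{15}\right) + 40 = - \frac{54}{5} + 40 = \frac{146}{5} \approx 29.2$)
$O{\left(C{\left(-5,1 \right)},18 \right)} + 297 W = 16 + 297 \cdot \frac{146}{5} = 16 + \frac{43362}{5} = \frac{43442}{5}$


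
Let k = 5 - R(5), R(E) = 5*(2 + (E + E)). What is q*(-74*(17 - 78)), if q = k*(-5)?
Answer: 1241350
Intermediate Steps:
R(E) = 10 + 10*E (R(E) = 5*(2 + 2*E) = 10 + 10*E)
k = -55 (k = 5 - (10 + 10*5) = 5 - (10 + 50) = 5 - 1*60 = 5 - 60 = -55)
q = 275 (q = -55*(-5) = 275)
q*(-74*(17 - 78)) = 275*(-74*(17 - 78)) = 275*(-74*(-61)) = 275*4514 = 1241350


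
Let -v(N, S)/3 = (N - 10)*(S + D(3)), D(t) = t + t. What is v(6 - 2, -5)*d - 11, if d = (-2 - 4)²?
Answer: 637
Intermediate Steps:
D(t) = 2*t
v(N, S) = -3*(-10 + N)*(6 + S) (v(N, S) = -3*(N - 10)*(S + 2*3) = -3*(-10 + N)*(S + 6) = -3*(-10 + N)*(6 + S))
d = 36 (d = (-6)² = 36)
v(6 - 2, -5)*d - 11 = (180 - 18*(6 - 2) + 30*(-5) - 3*(6 - 2)*(-5))*36 - 11 = (180 - 18*4 - 150 - 3*4*(-5))*36 - 11 = (180 - 72 - 150 + 60)*36 - 11 = 18*36 - 11 = 648 - 11 = 637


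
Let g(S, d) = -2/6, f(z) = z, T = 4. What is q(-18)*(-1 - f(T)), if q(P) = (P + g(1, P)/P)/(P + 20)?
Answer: 4855/108 ≈ 44.954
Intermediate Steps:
g(S, d) = -⅓ (g(S, d) = -2*⅙ = -⅓)
q(P) = (P - 1/(3*P))/(20 + P) (q(P) = (P - 1/(3*P))/(P + 20) = (P - 1/(3*P))/(20 + P))
q(-18)*(-1 - f(T)) = ((-⅓ + (-18)²)/((-18)*(20 - 18)))*(-1 - 1*4) = (-1/18*(-⅓ + 324)/2)*(-1 - 4) = -1/18*½*971/3*(-5) = -971/108*(-5) = 4855/108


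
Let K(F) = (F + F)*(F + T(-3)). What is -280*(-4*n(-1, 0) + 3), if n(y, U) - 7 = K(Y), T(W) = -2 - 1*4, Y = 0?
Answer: 7000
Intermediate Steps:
T(W) = -6 (T(W) = -2 - 4 = -6)
K(F) = 2*F*(-6 + F) (K(F) = (F + F)*(F - 6) = (2*F)*(-6 + F) = 2*F*(-6 + F))
n(y, U) = 7 (n(y, U) = 7 + 2*0*(-6 + 0) = 7 + 2*0*(-6) = 7 + 0 = 7)
-280*(-4*n(-1, 0) + 3) = -280*(-4*7 + 3) = -280*(-28 + 3) = -280*(-25) = 7000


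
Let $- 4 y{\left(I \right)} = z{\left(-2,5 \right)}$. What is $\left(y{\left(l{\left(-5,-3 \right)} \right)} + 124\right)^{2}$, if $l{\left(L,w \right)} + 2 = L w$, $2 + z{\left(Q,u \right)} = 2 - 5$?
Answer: $\frac{251001}{16} \approx 15688.0$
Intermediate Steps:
$z{\left(Q,u \right)} = -5$ ($z{\left(Q,u \right)} = -2 + \left(2 - 5\right) = -2 - 3 = -5$)
$l{\left(L,w \right)} = -2 + L w$
$y{\left(I \right)} = \frac{5}{4}$ ($y{\left(I \right)} = \left(- \frac{1}{4}\right) \left(-5\right) = \frac{5}{4}$)
$\left(y{\left(l{\left(-5,-3 \right)} \right)} + 124\right)^{2} = \left(\frac{5}{4} + 124\right)^{2} = \left(\frac{501}{4}\right)^{2} = \frac{251001}{16}$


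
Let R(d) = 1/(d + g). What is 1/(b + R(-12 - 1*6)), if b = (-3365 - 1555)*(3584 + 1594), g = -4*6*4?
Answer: -114/2904236641 ≈ -3.9253e-8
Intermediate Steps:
g = -96 (g = -24*4 = -96)
R(d) = 1/(-96 + d) (R(d) = 1/(d - 96) = 1/(-96 + d))
b = -25475760 (b = -4920*5178 = -25475760)
1/(b + R(-12 - 1*6)) = 1/(-25475760 + 1/(-96 + (-12 - 1*6))) = 1/(-25475760 + 1/(-96 + (-12 - 6))) = 1/(-25475760 + 1/(-96 - 18)) = 1/(-25475760 + 1/(-114)) = 1/(-25475760 - 1/114) = 1/(-2904236641/114) = -114/2904236641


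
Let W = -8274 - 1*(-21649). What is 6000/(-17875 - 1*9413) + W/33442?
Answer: 6846875/38023554 ≈ 0.18007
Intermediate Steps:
W = 13375 (W = -8274 + 21649 = 13375)
6000/(-17875 - 1*9413) + W/33442 = 6000/(-17875 - 1*9413) + 13375/33442 = 6000/(-17875 - 9413) + 13375*(1/33442) = 6000/(-27288) + 13375/33442 = 6000*(-1/27288) + 13375/33442 = -250/1137 + 13375/33442 = 6846875/38023554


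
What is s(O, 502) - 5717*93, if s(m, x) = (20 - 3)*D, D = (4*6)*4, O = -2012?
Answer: -530049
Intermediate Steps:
D = 96 (D = 24*4 = 96)
s(m, x) = 1632 (s(m, x) = (20 - 3)*96 = 17*96 = 1632)
s(O, 502) - 5717*93 = 1632 - 5717*93 = 1632 - 1*531681 = 1632 - 531681 = -530049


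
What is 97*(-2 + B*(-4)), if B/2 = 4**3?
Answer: -49858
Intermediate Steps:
B = 128 (B = 2*4**3 = 2*64 = 128)
97*(-2 + B*(-4)) = 97*(-2 + 128*(-4)) = 97*(-2 - 512) = 97*(-514) = -49858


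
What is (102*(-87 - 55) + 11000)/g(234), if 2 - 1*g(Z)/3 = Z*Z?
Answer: 1742/82131 ≈ 0.021210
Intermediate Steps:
g(Z) = 6 - 3*Z² (g(Z) = 6 - 3*Z*Z = 6 - 3*Z²)
(102*(-87 - 55) + 11000)/g(234) = (102*(-87 - 55) + 11000)/(6 - 3*234²) = (102*(-142) + 11000)/(6 - 3*54756) = (-14484 + 11000)/(6 - 164268) = -3484/(-164262) = -3484*(-1/164262) = 1742/82131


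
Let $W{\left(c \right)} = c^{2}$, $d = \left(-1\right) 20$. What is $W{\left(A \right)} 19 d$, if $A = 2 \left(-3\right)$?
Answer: $-13680$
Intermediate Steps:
$A = -6$
$d = -20$
$W{\left(A \right)} 19 d = \left(-6\right)^{2} \cdot 19 \left(-20\right) = 36 \cdot 19 \left(-20\right) = 684 \left(-20\right) = -13680$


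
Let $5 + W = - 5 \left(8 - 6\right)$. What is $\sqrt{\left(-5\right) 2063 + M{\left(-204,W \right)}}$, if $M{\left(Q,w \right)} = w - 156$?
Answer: $7 i \sqrt{214} \approx 102.4 i$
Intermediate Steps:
$W = -15$ ($W = -5 - 5 \left(8 - 6\right) = -5 - 10 = -15$)
$M{\left(Q,w \right)} = -156 + w$
$\sqrt{\left(-5\right) 2063 + M{\left(-204,W \right)}} = \sqrt{\left(-5\right) 2063 - 171} = \sqrt{-10315 - 171} = \sqrt{-10486} = 7 i \sqrt{214}$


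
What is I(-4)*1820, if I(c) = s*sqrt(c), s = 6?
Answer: 21840*I ≈ 21840.0*I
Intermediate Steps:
I(c) = 6*sqrt(c)
I(-4)*1820 = (6*sqrt(-4))*1820 = (6*(2*I))*1820 = (12*I)*1820 = 21840*I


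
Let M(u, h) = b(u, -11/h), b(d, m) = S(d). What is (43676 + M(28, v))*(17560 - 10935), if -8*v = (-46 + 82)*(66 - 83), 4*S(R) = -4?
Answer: 289346875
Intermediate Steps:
S(R) = -1 (S(R) = (1/4)*(-4) = -1)
b(d, m) = -1
v = 153/2 (v = -(-46 + 82)*(66 - 83)/8 = -9*(-17)/2 = -1/8*(-612) = 153/2 ≈ 76.500)
M(u, h) = -1
(43676 + M(28, v))*(17560 - 10935) = (43676 - 1)*(17560 - 10935) = 43675*6625 = 289346875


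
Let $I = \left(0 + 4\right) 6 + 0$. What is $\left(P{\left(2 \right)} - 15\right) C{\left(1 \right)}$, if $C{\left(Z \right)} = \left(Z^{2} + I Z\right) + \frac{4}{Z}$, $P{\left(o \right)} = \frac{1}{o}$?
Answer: $- \frac{841}{2} \approx -420.5$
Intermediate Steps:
$I = 24$ ($I = 4 \cdot 6 + 0 = 24 + 0 = 24$)
$C{\left(Z \right)} = Z^{2} + \frac{4}{Z} + 24 Z$ ($C{\left(Z \right)} = \left(Z^{2} + 24 Z\right) + \frac{4}{Z} = Z^{2} + \frac{4}{Z} + 24 Z$)
$\left(P{\left(2 \right)} - 15\right) C{\left(1 \right)} = \left(\frac{1}{2} - 15\right) \frac{4 + 1^{2} \left(24 + 1\right)}{1} = \left(\frac{1}{2} - 15\right) 1 \left(4 + 1 \cdot 25\right) = - \frac{29 \cdot 1 \left(4 + 25\right)}{2} = - \frac{29 \cdot 1 \cdot 29}{2} = \left(- \frac{29}{2}\right) 29 = - \frac{841}{2}$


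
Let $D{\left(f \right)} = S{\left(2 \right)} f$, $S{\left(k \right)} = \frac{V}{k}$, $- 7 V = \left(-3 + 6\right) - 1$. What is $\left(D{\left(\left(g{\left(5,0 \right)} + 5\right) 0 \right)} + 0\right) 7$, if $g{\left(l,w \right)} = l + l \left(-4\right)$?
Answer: $0$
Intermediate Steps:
$g{\left(l,w \right)} = - 3 l$ ($g{\left(l,w \right)} = l - 4 l = - 3 l$)
$V = - \frac{2}{7}$ ($V = - \frac{\left(-3 + 6\right) - 1}{7} = - \frac{3 - 1}{7} = \left(- \frac{1}{7}\right) 2 = - \frac{2}{7} \approx -0.28571$)
$S{\left(k \right)} = - \frac{2}{7 k}$
$D{\left(f \right)} = - \frac{f}{7}$ ($D{\left(f \right)} = - \frac{2}{7 \cdot 2} f = \left(- \frac{2}{7}\right) \frac{1}{2} f = - \frac{f}{7}$)
$\left(D{\left(\left(g{\left(5,0 \right)} + 5\right) 0 \right)} + 0\right) 7 = \left(- \frac{\left(\left(-3\right) 5 + 5\right) 0}{7} + 0\right) 7 = \left(- \frac{\left(-15 + 5\right) 0}{7} + 0\right) 7 = \left(- \frac{\left(-10\right) 0}{7} + 0\right) 7 = \left(\left(- \frac{1}{7}\right) 0 + 0\right) 7 = \left(0 + 0\right) 7 = 0 \cdot 7 = 0$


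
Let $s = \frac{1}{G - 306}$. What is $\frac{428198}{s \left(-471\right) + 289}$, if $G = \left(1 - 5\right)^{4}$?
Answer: $\frac{61700}{43} \approx 1434.9$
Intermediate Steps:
$G = 256$ ($G = \left(-4\right)^{4} = 256$)
$s = - \frac{1}{50}$ ($s = \frac{1}{256 - 306} = \frac{1}{-50} = - \frac{1}{50} \approx -0.02$)
$\frac{428198}{s \left(-471\right) + 289} = \frac{428198}{\left(- \frac{1}{50}\right) \left(-471\right) + 289} = \frac{428198}{\frac{471}{50} + 289} = \frac{428198}{\frac{14921}{50}} = 428198 \cdot \frac{50}{14921} = \frac{61700}{43}$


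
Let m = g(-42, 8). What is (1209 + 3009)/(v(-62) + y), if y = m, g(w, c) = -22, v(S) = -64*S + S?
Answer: 2109/1942 ≈ 1.0860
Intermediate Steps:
v(S) = -63*S
m = -22
y = -22
(1209 + 3009)/(v(-62) + y) = (1209 + 3009)/(-63*(-62) - 22) = 4218/(3906 - 22) = 4218/3884 = 4218*(1/3884) = 2109/1942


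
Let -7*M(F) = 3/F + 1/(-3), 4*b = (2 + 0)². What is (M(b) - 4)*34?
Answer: -3128/21 ≈ -148.95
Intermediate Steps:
b = 1 (b = (2 + 0)²/4 = (¼)*2² = (¼)*4 = 1)
M(F) = 1/21 - 3/(7*F) (M(F) = -(3/F + 1/(-3))/7 = -(3/F + 1*(-⅓))/7 = -(3/F - ⅓)/7 = -(-⅓ + 3/F)/7 = 1/21 - 3/(7*F))
(M(b) - 4)*34 = ((1/21)*(-9 + 1)/1 - 4)*34 = ((1/21)*1*(-8) - 4)*34 = (-8/21 - 4)*34 = -92/21*34 = -3128/21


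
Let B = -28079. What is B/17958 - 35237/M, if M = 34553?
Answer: -1602999733/620502774 ≈ -2.5834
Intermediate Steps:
B/17958 - 35237/M = -28079/17958 - 35237/34553 = -1602999733/620502774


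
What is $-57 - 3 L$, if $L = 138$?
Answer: $-471$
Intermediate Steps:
$-57 - 3 L = -57 - 414 = -471$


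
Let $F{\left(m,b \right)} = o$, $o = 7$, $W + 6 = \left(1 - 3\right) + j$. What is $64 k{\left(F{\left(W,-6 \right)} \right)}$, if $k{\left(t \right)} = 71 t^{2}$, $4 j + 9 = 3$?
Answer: $222656$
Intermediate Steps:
$j = - \frac{3}{2}$ ($j = - \frac{9}{4} + \frac{1}{4} \cdot 3 = - \frac{9}{4} + \frac{3}{4} = - \frac{3}{2} \approx -1.5$)
$W = - \frac{19}{2}$ ($W = -6 + \left(\left(1 - 3\right) - \frac{3}{2}\right) = -6 - \frac{7}{2} = - \frac{19}{2} \approx -9.5$)
$F{\left(m,b \right)} = 7$
$64 k{\left(F{\left(W,-6 \right)} \right)} = 64 \cdot 71 \cdot 7^{2} = 64 \cdot 71 \cdot 49 = 64 \cdot 3479 = 222656$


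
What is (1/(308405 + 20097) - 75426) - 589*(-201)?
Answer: 14113431427/328502 ≈ 42963.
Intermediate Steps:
(1/(308405 + 20097) - 75426) - 589*(-201) = (1/328502 - 75426) + 118389 = -24777591851/328502 + 118389 = 14113431427/328502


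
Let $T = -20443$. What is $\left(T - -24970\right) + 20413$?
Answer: $24940$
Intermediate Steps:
$\left(T - -24970\right) + 20413 = \left(-20443 - -24970\right) + 20413 = \left(-20443 + 24970\right) + 20413 = 4527 + 20413 = 24940$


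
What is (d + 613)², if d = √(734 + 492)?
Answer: (613 + √1226)² ≈ 4.1992e+5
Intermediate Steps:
d = √1226 ≈ 35.014
(d + 613)² = (√1226 + 613)² = (613 + √1226)²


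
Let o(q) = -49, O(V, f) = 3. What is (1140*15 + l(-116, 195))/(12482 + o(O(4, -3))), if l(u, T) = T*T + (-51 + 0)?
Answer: 55074/12433 ≈ 4.4297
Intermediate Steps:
l(u, T) = -51 + T**2 (l(u, T) = T**2 - 51 = -51 + T**2)
(1140*15 + l(-116, 195))/(12482 + o(O(4, -3))) = (1140*15 + (-51 + 195**2))/(12482 - 49) = (17100 + (-51 + 38025))/12433 = (17100 + 37974)*(1/12433) = 55074*(1/12433) = 55074/12433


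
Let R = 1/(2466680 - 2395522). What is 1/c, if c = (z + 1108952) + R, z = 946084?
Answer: 71158/146232251689 ≈ 4.8661e-7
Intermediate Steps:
R = 1/71158 ≈ 1.4053e-5
c = 146232251689/71158 (c = (946084 + 1108952) + 1/71158 = 2055036 + 1/71158 = 146232251689/71158 ≈ 2.0550e+6)
1/c = 1/(146232251689/71158) = 71158/146232251689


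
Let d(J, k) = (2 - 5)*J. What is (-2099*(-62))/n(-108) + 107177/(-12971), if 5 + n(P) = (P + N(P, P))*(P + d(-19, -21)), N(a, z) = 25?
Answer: 88205403/3917242 ≈ 22.517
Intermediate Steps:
d(J, k) = -3*J
n(P) = -5 + (25 + P)*(57 + P) (n(P) = -5 + (P + 25)*(P - 3*(-19)) = -5 + (25 + P)*(P + 57) = -5 + (25 + P)*(57 + P))
(-2099*(-62))/n(-108) + 107177/(-12971) = (-2099*(-62))/(1420 + (-108)² + 82*(-108)) + 107177/(-12971) = 130138/(1420 + 11664 - 8856) + 107177*(-1/12971) = 130138/4228 - 15311/1853 = 130138*(1/4228) - 15311/1853 = 65069/2114 - 15311/1853 = 88205403/3917242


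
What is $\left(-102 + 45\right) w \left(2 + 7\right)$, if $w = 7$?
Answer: $-3591$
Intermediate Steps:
$\left(-102 + 45\right) w \left(2 + 7\right) = \left(-102 + 45\right) 7 \left(2 + 7\right) = - 57 \cdot 7 \cdot 9 = \left(-57\right) 63 = -3591$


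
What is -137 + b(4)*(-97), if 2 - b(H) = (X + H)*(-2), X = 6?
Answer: -2271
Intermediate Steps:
b(H) = 14 + 2*H (b(H) = 2 - (6 + H)*(-2) = 2 - (-12 - 2*H) = 2 + (12 + 2*H) = 14 + 2*H)
-137 + b(4)*(-97) = -137 + (14 + 2*4)*(-97) = -137 + (14 + 8)*(-97) = -137 + 22*(-97) = -137 - 2134 = -2271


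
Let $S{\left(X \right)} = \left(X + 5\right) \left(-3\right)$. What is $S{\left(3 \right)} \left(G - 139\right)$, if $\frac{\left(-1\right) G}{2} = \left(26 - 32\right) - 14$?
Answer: $2376$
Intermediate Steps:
$S{\left(X \right)} = -15 - 3 X$ ($S{\left(X \right)} = \left(5 + X\right) \left(-3\right) = -15 - 3 X$)
$G = 40$ ($G = - 2 \left(\left(26 - 32\right) - 14\right) = - 2 \left(-6 - 14\right) = \left(-2\right) \left(-20\right) = 40$)
$S{\left(3 \right)} \left(G - 139\right) = \left(-15 - 9\right) \left(40 - 139\right) = - 24 \left(40 - 139\right) = \left(-24\right) \left(-99\right) = 2376$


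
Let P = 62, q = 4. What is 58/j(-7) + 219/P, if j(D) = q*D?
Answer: 317/217 ≈ 1.4608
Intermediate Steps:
j(D) = 4*D
58/j(-7) + 219/P = 58/((4*(-7))) + 219/62 = 58/(-28) + 219*(1/62) = 58*(-1/28) + 219/62 = -29/14 + 219/62 = 317/217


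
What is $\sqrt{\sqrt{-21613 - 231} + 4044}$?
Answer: $\sqrt{4044 + 2 i \sqrt{5461}} \approx 63.603 + 1.1619 i$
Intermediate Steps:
$\sqrt{\sqrt{-21613 - 231} + 4044} = \sqrt{\sqrt{-21844} + 4044} = \sqrt{2 i \sqrt{5461} + 4044} = \sqrt{4044 + 2 i \sqrt{5461}}$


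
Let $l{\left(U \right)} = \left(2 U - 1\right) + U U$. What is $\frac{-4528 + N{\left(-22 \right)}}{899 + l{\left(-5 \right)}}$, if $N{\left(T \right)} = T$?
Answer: $- \frac{4550}{913} \approx -4.9836$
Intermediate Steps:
$l{\left(U \right)} = -1 + U^{2} + 2 U$ ($l{\left(U \right)} = \left(-1 + 2 U\right) + U^{2} = -1 + U^{2} + 2 U$)
$\frac{-4528 + N{\left(-22 \right)}}{899 + l{\left(-5 \right)}} = \frac{-4528 - 22}{899 + \left(-1 + \left(-5\right)^{2} + 2 \left(-5\right)\right)} = - \frac{4550}{899 - -14} = - \frac{4550}{899 + 14} = - \frac{4550}{913}$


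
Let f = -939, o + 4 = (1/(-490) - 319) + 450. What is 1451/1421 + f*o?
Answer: -242077627/2030 ≈ -1.1925e+5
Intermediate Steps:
o = 62229/490 (o = -4 + ((1/(-490) - 319) + 450) = -4 + ((-1/490 - 319) + 450) = -4 + (-156311/490 + 450) = -4 + 64189/490 = 62229/490 ≈ 127.00)
1451/1421 + f*o = 1451/1421 - 939*62229/490 = 1451*(1/1421) - 58433031/490 = 1451/1421 - 58433031/490 = -242077627/2030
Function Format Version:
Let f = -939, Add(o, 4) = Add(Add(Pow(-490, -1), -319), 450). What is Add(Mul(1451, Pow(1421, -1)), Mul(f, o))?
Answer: Rational(-242077627, 2030) ≈ -1.1925e+5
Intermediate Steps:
o = Rational(62229, 490) (o = Add(-4, Add(Add(Pow(-490, -1), -319), 450)) = Add(-4, Add(Add(Rational(-1, 490), -319), 450)) = Add(-4, Add(Rational(-156311, 490), 450)) = Add(-4, Rational(64189, 490)) = Rational(62229, 490) ≈ 127.00)
Add(Mul(1451, Pow(1421, -1)), Mul(f, o)) = Add(Mul(1451, Pow(1421, -1)), Mul(-939, Rational(62229, 490))) = Add(Mul(1451, Rational(1, 1421)), Rational(-58433031, 490)) = Add(Rational(1451, 1421), Rational(-58433031, 490)) = Rational(-242077627, 2030)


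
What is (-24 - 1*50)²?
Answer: 5476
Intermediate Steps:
(-24 - 1*50)² = (-24 - 50)² = (-74)² = 5476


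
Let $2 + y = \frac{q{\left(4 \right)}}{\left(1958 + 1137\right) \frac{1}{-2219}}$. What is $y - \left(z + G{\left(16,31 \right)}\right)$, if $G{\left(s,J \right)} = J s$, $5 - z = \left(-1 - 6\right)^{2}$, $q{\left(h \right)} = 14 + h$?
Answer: $- \frac{1445072}{3095} \approx -466.91$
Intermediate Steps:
$z = -44$ ($z = 5 - \left(-1 - 6\right)^{2} = 5 - \left(-7\right)^{2} = 5 - 49 = -44$)
$y = - \frac{46132}{3095}$ ($y = -2 + \frac{14 + 4}{\left(1958 + 1137\right) \frac{1}{-2219}} = -2 + \frac{18}{3095 \left(- \frac{1}{2219}\right)} = -2 + \frac{18}{- \frac{3095}{2219}} = -2 + 18 \left(- \frac{2219}{3095}\right) = -2 - \frac{39942}{3095} = - \frac{46132}{3095} \approx -14.905$)
$y - \left(z + G{\left(16,31 \right)}\right) = - \frac{46132}{3095} - \left(-44 + 31 \cdot 16\right) = - \frac{46132}{3095} - \left(-44 + 496\right) = - \frac{46132}{3095} - 452 = - \frac{1445072}{3095}$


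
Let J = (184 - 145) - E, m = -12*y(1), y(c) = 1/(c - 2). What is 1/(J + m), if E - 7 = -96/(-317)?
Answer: 317/13852 ≈ 0.022885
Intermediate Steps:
y(c) = 1/(-2 + c)
m = 12 (m = -12/(-2 + 1) = -12/(-1) = -12*(-1) = 12)
E = 2315/317 (E = 7 - 96/(-317) = 7 - 96*(-1/317) = 7 + 96/317 = 2315/317 ≈ 7.3028)
J = 10048/317 (J = (184 - 145) - 1*2315/317 = 39 - 2315/317 = 10048/317 ≈ 31.697)
1/(J + m) = 1/(10048/317 + 12) = 1/(13852/317) = 317/13852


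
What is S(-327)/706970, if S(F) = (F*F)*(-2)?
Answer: -106929/353485 ≈ -0.30250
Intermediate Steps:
S(F) = -2*F**2 (S(F) = F**2*(-2) = -2*F**2)
S(-327)/706970 = -2*(-327)**2/706970 = -2*106929*(1/706970) = -213858*1/706970 = -106929/353485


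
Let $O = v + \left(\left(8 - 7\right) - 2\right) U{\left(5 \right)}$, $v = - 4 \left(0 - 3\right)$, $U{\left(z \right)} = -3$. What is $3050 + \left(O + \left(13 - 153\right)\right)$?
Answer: $2925$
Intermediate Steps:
$v = 12$ ($v = \left(-4\right) \left(-3\right) = 12$)
$O = 15$ ($O = 12 + \left(\left(8 - 7\right) - 2\right) \left(-3\right) = 12 + \left(1 - 2\right) \left(-3\right) = 12 - -3 = 12 + 3 = 15$)
$3050 + \left(O + \left(13 - 153\right)\right) = 3050 + \left(15 + \left(13 - 153\right)\right) = 3050 + \left(15 - 140\right) = 3050 - 125 = 2925$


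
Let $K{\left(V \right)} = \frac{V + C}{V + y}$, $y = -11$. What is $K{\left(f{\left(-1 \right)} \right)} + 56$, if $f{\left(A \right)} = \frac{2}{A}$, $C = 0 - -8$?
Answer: $\frac{722}{13} \approx 55.538$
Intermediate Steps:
$C = 8$ ($C = 0 + 8 = 8$)
$K{\left(V \right)} = \frac{8 + V}{-11 + V}$ ($K{\left(V \right)} = \frac{V + 8}{V - 11} = \frac{8 + V}{-11 + V}$)
$K{\left(f{\left(-1 \right)} \right)} + 56 = \frac{8 + \frac{2}{-1}}{-11 + \frac{2}{-1}} + 56 = \frac{8 + 2 \left(-1\right)}{-11 + 2 \left(-1\right)} + 56 = \frac{8 - 2}{-11 - 2} + 56 = \frac{1}{-13} \cdot 6 + 56 = \left(- \frac{1}{13}\right) 6 + 56 = - \frac{6}{13} + 56 = \frac{722}{13}$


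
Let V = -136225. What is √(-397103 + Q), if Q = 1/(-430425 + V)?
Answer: I*√5100267393279366/113330 ≈ 630.16*I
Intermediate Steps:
Q = -1/566650 (Q = 1/(-430425 - 136225) = 1/(-566650) = -1/566650 ≈ -1.7648e-6)
√(-397103 + Q) = √(-397103 - 1/566650) = √(-225018414951/566650) = I*√5100267393279366/113330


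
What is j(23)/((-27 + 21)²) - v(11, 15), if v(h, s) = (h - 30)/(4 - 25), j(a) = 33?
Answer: 1/84 ≈ 0.011905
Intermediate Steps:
v(h, s) = 10/7 - h/21 (v(h, s) = (-30 + h)/(-21) = (-30 + h)*(-1/21) = 10/7 - h/21)
j(23)/((-27 + 21)²) - v(11, 15) = 33/((-27 + 21)²) - (10/7 - 1/21*11) = 33/((-6)²) - (10/7 - 11/21) = 33/36 - 1*19/21 = 33*(1/36) - 19/21 = 11/12 - 19/21 = 1/84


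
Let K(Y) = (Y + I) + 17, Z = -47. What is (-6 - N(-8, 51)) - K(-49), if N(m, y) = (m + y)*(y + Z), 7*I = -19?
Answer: -1003/7 ≈ -143.29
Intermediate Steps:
I = -19/7 (I = (⅐)*(-19) = -19/7 ≈ -2.7143)
N(m, y) = (-47 + y)*(m + y) (N(m, y) = (m + y)*(y - 47) = (m + y)*(-47 + y) = (-47 + y)*(m + y))
K(Y) = 100/7 + Y (K(Y) = (Y - 19/7) + 17 = (-19/7 + Y) + 17 = 100/7 + Y)
(-6 - N(-8, 51)) - K(-49) = (-6 - (51² - 47*(-8) - 47*51 - 8*51)) - (100/7 - 49) = (-6 - (2601 + 376 - 2397 - 408)) - 1*(-243/7) = (-6 - 1*172) + 243/7 = (-6 - 172) + 243/7 = -178 + 243/7 = -1003/7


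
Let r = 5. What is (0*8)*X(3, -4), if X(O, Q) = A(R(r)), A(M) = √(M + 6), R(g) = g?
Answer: 0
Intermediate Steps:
A(M) = √(6 + M)
X(O, Q) = √11 (X(O, Q) = √(6 + 5) = √11)
(0*8)*X(3, -4) = (0*8)*√11 = 0*√11 = 0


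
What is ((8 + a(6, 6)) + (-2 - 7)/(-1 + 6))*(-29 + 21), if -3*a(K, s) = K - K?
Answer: -248/5 ≈ -49.600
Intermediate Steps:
a(K, s) = 0 (a(K, s) = -(K - K)/3 = -⅓*0 = 0)
((8 + a(6, 6)) + (-2 - 7)/(-1 + 6))*(-29 + 21) = ((8 + 0) + (-2 - 7)/(-1 + 6))*(-29 + 21) = (8 - 9/5)*(-8) = (31/5)*(-8) = -248/5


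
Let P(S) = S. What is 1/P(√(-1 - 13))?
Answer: -I*√14/14 ≈ -0.26726*I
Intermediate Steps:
1/P(√(-1 - 13)) = 1/(√(-1 - 13)) = 1/(√(-14)) = 1/(I*√14) = -I*√14/14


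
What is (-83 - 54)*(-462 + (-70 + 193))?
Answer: 46443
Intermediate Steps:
(-83 - 54)*(-462 + (-70 + 193)) = -137*(-462 + 123) = -137*(-339) = 46443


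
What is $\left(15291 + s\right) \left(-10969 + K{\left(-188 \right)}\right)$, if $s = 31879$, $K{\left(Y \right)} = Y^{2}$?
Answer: $1149768750$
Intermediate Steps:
$\left(15291 + s\right) \left(-10969 + K{\left(-188 \right)}\right) = \left(15291 + 31879\right) \left(-10969 + \left(-188\right)^{2}\right) = 47170 \left(-10969 + 35344\right) = 47170 \cdot 24375 = 1149768750$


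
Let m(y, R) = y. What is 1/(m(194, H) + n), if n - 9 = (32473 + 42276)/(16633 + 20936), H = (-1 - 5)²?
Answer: 37569/7701256 ≈ 0.0048783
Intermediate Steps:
H = 36 (H = (-6)² = 36)
n = 412870/37569 (n = 9 + (32473 + 42276)/(16633 + 20936) = 9 + 74749/37569 = 412870/37569 ≈ 10.990)
1/(m(194, H) + n) = 1/(194 + 412870/37569) = 1/(7701256/37569) = 37569/7701256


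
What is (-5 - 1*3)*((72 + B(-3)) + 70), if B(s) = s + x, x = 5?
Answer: -1152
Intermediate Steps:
B(s) = 5 + s (B(s) = s + 5 = 5 + s)
(-5 - 1*3)*((72 + B(-3)) + 70) = (-5 - 1*3)*((72 + (5 - 3)) + 70) = (-5 - 3)*((72 + 2) + 70) = -8*(74 + 70) = -8*144 = -1152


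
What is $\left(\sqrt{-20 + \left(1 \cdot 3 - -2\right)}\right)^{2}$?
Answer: $-15$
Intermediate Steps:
$\left(\sqrt{-20 + \left(1 \cdot 3 - -2\right)}\right)^{2} = \left(\sqrt{-20 + \left(3 + 2\right)}\right)^{2} = \left(\sqrt{-20 + 5}\right)^{2} = \left(\sqrt{-15}\right)^{2} = \left(i \sqrt{15}\right)^{2} = -15$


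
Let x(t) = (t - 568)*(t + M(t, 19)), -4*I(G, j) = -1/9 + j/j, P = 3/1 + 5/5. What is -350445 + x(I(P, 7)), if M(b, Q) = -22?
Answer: -27363245/81 ≈ -3.3782e+5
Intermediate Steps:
P = 4 (P = 3*1 + 5*(⅕) = 3 + 1 = 4)
I(G, j) = -2/9 (I(G, j) = -(-1/9 + j/j)/4 = -(-1*⅑ + 1)/4 = -(-⅑ + 1)/4 = -¼*8/9 = -2/9)
x(t) = (-568 + t)*(-22 + t) (x(t) = (t - 568)*(t - 22) = (-568 + t)*(-22 + t))
-350445 + x(I(P, 7)) = -350445 + (12496 + (-2/9)² - 590*(-2/9)) = -350445 + (12496 + 4/81 + 1180/9) = -350445 + 1022800/81 = -27363245/81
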